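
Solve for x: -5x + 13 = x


Starting with: -5x + 13 = x
Move all x terms to left: (-5 - 1)x = 0 - 13
Simplify: -6x = -13
Divide both sides by -6: x = 13/6

x = 13/6


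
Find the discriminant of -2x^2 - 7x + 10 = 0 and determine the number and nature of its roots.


For ax^2 + bx + c = 0, discriminant D = b^2 - 4ac
Here a = -2, b = -7, c = 10
D = (-7)^2 - 4(-2)(10) = 49 + 80 = 129

D = 129 > 0 but not a perfect square
The equation has 2 distinct real irrational roots.

Discriminant = 129, 2 distinct real irrational roots


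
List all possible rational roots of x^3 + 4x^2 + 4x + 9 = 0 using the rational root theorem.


Rational root theorem: possible roots are ±p/q where:
  p divides the constant term (9): p ∈ {1, 3, 9}
  q divides the leading coefficient (1): q ∈ {1}

All possible rational roots: -9, -3, -1, 1, 3, 9

-9, -3, -1, 1, 3, 9


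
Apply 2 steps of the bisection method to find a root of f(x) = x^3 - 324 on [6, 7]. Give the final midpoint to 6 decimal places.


f(x) = x^3 - 324
f(6) = -108 < 0
f(7) = 19 > 0

Step 1: midpoint = (6.000000 + 7.000000)/2 = 6.500000
  f(6.500000) = -49.375000
  f(mid) < 0, so root is in [6.500000, 7.000000]

Step 2: midpoint = (6.500000 + 7.000000)/2 = 6.750000
  f(6.750000) = -16.453125
  f(mid) < 0, so root is in [6.750000, 7.000000]

midpoint = 6.750000


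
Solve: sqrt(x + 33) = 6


Square both sides: x + 33 = 6^2 = 36
x = 36 - 33 = 3
x = 3
Check: sqrt(1*3 + 33) = sqrt(36) = 6 ✓

x = 3


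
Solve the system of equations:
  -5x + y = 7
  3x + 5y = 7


Using Cramer's rule:
Determinant D = (-5)(5) - (3)(1) = -25 - 3 = -28
Dx = (7)(5) - (7)(1) = 35 - 7 = 28
Dy = (-5)(7) - (3)(7) = -35 - 21 = -56
x = Dx/D = 28/-28 = -1
y = Dy/D = -56/-28 = 2

x = -1, y = 2


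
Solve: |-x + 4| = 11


An absolute value equation |expr| = 11 gives two cases:
Case 1: -x + 4 = 11
  -x = 7, so x = -7
Case 2: -x + 4 = -11
  -x = -15, so x = 15

x = -7, x = 15


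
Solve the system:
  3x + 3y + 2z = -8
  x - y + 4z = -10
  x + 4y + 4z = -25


Using Cramer's rule. Expand each determinant along the first row.
D  = 3*[(-1)*4 - 4*4] - 3*[1*4 - 4*1] + 2*[1*4 - (-1)*1]
  = 3*(-20) - 3*(0) + 2*(5) = -50
Dx = (-8)*[(-1)*4 - 4*4] - 3*[(-10)*4 - 4*(-25)] + 2*[(-10)*4 - (-1)*(-25)]
  = (-8)*(-20) - 3*(60) + 2*(-65) = -150
Dy = 3*[(-10)*4 - 4*(-25)] - (-8)*[1*4 - 4*1] + 2*[1*(-25) - (-10)*1]
  = 3*(60) - (-8)*(0) + 2*(-15) = 150
Dz = 3*[(-1)*(-25) - (-10)*4] - 3*[1*(-25) - (-10)*1] + (-8)*[1*4 - (-1)*1]
  = 3*(65) - 3*(-15) + (-8)*(5) = 200
x = Dx/D = -150/-50 = 3, y = Dy/D = 150/-50 = -3, z = Dz/D = 200/-50 = -4
Check eq1: (3)(3) + (3)(-3) + (2)(-4) = -8 = -8 ✓
Check eq2: (1)(3) + (-1)(-3) + (4)(-4) = -10 = -10 ✓
Check eq3: (1)(3) + (4)(-3) + (4)(-4) = -25 = -25 ✓

x = 3, y = -3, z = -4


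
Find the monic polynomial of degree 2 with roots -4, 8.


A monic polynomial with roots -4, 8 is:
p(x) = (x + 4)(x - 8)
After multiplying by (x + 4): x + 4
After multiplying by (x - 8): x^2 - 4x - 32

x^2 - 4x - 32


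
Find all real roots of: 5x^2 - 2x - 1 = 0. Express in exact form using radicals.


Using the quadratic formula: x = (-b ± sqrt(b^2 - 4ac)) / (2a)
Here a = 5, b = -2, c = -1
Discriminant = b^2 - 4ac = (-2)^2 - 4(5)(-1) = 4 + 20 = 24
Since discriminant = 24 > 0, there are two real roots.
x = (2 ± 2*sqrt(6)) / 10
Simplifying: x = (1 ± sqrt(6)) / 5
Numerically: x ≈ 0.6899 or x ≈ -0.2899

x = (1 + sqrt(6)) / 5 or x = (1 - sqrt(6)) / 5


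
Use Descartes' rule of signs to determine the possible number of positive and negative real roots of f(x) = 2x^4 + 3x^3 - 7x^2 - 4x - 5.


Descartes' rule of signs:

For positive roots, count sign changes in f(x) = 2x^4 + 3x^3 - 7x^2 - 4x - 5:
Signs of coefficients: +, +, -, -, -
Number of sign changes: 1
Possible positive real roots: 1

For negative roots, examine f(-x) = 2x^4 - 3x^3 - 7x^2 + 4x - 5:
Signs of coefficients: +, -, -, +, -
Number of sign changes: 3
Possible negative real roots: 3, 1

Positive roots: 1; Negative roots: 3 or 1


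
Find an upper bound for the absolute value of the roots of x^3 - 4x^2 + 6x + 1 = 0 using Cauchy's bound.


Cauchy's bound: all roots r satisfy |r| <= 1 + max(|a_i/a_n|) for i = 0,...,n-1
where a_n is the leading coefficient.

Coefficients: [1, -4, 6, 1]
Leading coefficient a_n = 1
Ratios |a_i/a_n|: 4, 6, 1
Maximum ratio: 6
Cauchy's bound: |r| <= 1 + 6 = 7

Upper bound = 7


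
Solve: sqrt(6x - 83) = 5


Square both sides: 6x - 83 = 5^2 = 25
6x = 25 + 83 = 108
x = 18
Check: sqrt(6*18 - 83) = sqrt(25) = 5 ✓

x = 18


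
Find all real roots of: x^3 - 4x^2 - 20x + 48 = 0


Let p(x) = x^3 - 4x^2 - 20x + 48. By the rational root theorem (leading coefficient 1), any rational root is an integer divisor of 48: try ±1, ±2, ... in turn.
Test x = 1: value = 25 ≠ 0.
Test x = -1: value = 63 ≠ 0.
Test x = 2: value = 0 ✓, so (x - 2) is a factor.
Synthetic division by (x - 2): bring down 1; 1(2) - 4 = -2; (-2)(2) - 20 = -24; (-24)(2) + 48 = 0 → quotient x^2 - 2x - 24, remainder 0.
Solve the quadratic x^2 - 2x - 24 = 0: discriminant = (-2)^2 - 4(1)(-24) = 4 + 96 = 100.
sqrt(100) = 10, so x = (2 ± 10)/2: x = 6 or x = -4.

x = -4, x = 2, x = 6


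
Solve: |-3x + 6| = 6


An absolute value equation |expr| = 6 gives two cases:
Case 1: -3x + 6 = 6
  -3x = 0, so x = 0
Case 2: -3x + 6 = -6
  -3x = -12, so x = 4

x = 0, x = 4


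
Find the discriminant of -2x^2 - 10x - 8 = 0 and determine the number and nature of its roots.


For ax^2 + bx + c = 0, discriminant D = b^2 - 4ac
Here a = -2, b = -10, c = -8
D = (-10)^2 - 4(-2)(-8) = 100 - 64 = 36

D = 36 > 0 and is a perfect square (sqrt = 6)
The equation has 2 distinct real rational roots.

Discriminant = 36, 2 distinct real rational roots


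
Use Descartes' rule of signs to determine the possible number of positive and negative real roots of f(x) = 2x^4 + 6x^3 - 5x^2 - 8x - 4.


Descartes' rule of signs:

For positive roots, count sign changes in f(x) = 2x^4 + 6x^3 - 5x^2 - 8x - 4:
Signs of coefficients: +, +, -, -, -
Number of sign changes: 1
Possible positive real roots: 1

For negative roots, examine f(-x) = 2x^4 - 6x^3 - 5x^2 + 8x - 4:
Signs of coefficients: +, -, -, +, -
Number of sign changes: 3
Possible negative real roots: 3, 1

Positive roots: 1; Negative roots: 3 or 1


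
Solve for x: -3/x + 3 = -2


Subtract 3 from both sides: -3/x = -5
Multiply both sides by x: -3 = -5 * x
Divide by -5: x = 3/5

x = 3/5


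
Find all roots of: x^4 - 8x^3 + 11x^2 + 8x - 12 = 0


Let p(x) = x^4 - 8x^3 + 11x^2 + 8x - 12. By the rational root theorem (leading coefficient 1), any rational root is an integer divisor of 12: try ±1, ±2, ... in turn.
Test x = 1: value = 0 ✓, so (x - 1) is a factor.
Synthetic division by (x - 1): bring down 1; 1(1) - 8 = -7; (-7)(1) + 11 = 4; 4(1) + 8 = 12; 12(1) - 12 = 0 → quotient x^3 - 7x^2 + 4x + 12, remainder 0.
Continue with the quotient x^3 - 7x^2 + 4x + 12 (candidates must divide 12; re-test x = 1 first in case it repeats).
Test x = 1: value = 10 ≠ 0.
Test x = -1: value = 0 ✓, so (x + 1) is a factor.
Synthetic division by (x + 1): bring down 1; 1(-1) - 7 = -8; (-8)(-1) + 4 = 12; 12(-1) + 12 = 0 → quotient x^2 - 8x + 12, remainder 0.
Solve the quadratic x^2 - 8x + 12 = 0: discriminant = (-8)^2 - 4(1)(12) = 64 - 48 = 16.
sqrt(16) = 4, so x = (8 ± 4)/2: x = 6 or x = 2.
Collecting all roots found:

x = -1, x = 1, x = 2, x = 6


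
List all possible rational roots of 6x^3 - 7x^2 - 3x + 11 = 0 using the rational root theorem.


Rational root theorem: possible roots are ±p/q where:
  p divides the constant term (11): p ∈ {1, 11}
  q divides the leading coefficient (6): q ∈ {1, 2, 3, 6}

All possible rational roots: -11, -11/2, -11/3, -11/6, -1, -1/2, -1/3, -1/6, 1/6, 1/3, 1/2, 1, 11/6, 11/3, 11/2, 11

-11, -11/2, -11/3, -11/6, -1, -1/2, -1/3, -1/6, 1/6, 1/3, 1/2, 1, 11/6, 11/3, 11/2, 11


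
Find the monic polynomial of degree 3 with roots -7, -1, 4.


A monic polynomial with roots -7, -1, 4 is:
p(x) = (x + 7)(x + 1)(x - 4)
After multiplying by (x + 7): x + 7
After multiplying by (x + 1): x^2 + 8x + 7
After multiplying by (x - 4): x^3 + 4x^2 - 25x - 28

x^3 + 4x^2 - 25x - 28


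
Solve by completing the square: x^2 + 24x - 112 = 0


Start: x^2 + 24x - 112 = 0
Move constant: x^2 + 24x = 112
Half of 24 is 12, squared is 144
Add 144 to both sides: x^2 + 24x + 144 = 256
(x + 12)^2 = 256
x + 12 = ±16
x = -12 + 16 = 4 or x = -12 - 16 = -28

x = -28, x = 4


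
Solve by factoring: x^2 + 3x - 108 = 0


We need two numbers that multiply to -108 and add to 3.
Those numbers are 12 and -9 (since 12 * (-9) = -108 and 12 + (-9) = 3).
So x^2 + 3x - 108 = (x + 12)(x - 9) = 0
Setting each factor to zero: x = -12 or x = 9

x = -12, x = 9


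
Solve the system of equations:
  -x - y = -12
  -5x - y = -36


Using Cramer's rule:
Determinant D = (-1)(-1) - (-5)(-1) = 1 - 5 = -4
Dx = (-12)(-1) - (-36)(-1) = 12 - 36 = -24
Dy = (-1)(-36) - (-5)(-12) = 36 - 60 = -24
x = Dx/D = -24/-4 = 6
y = Dy/D = -24/-4 = 6

x = 6, y = 6


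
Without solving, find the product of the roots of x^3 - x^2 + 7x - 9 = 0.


By Vieta's formulas for x^3 + bx^2 + cx + d = 0:
  r1 + r2 + r3 = -b/a = 1
  r1*r2 + r1*r3 + r2*r3 = c/a = 7
  r1*r2*r3 = -d/a = 9


Product = 9


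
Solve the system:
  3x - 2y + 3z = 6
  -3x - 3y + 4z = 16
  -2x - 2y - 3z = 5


Using Cramer's rule. Expand each determinant along the first row.
D  = 3*[(-3)*(-3) - 4*(-2)] - (-2)*[(-3)*(-3) - 4*(-2)] + 3*[(-3)*(-2) - (-3)*(-2)]
  = 3*(17) - (-2)*(17) + 3*(0) = 85
Dx = 6*[(-3)*(-3) - 4*(-2)] - (-2)*[16*(-3) - 4*5] + 3*[16*(-2) - (-3)*5]
  = 6*(17) - (-2)*(-68) + 3*(-17) = -85
Dy = 3*[16*(-3) - 4*5] - 6*[(-3)*(-3) - 4*(-2)] + 3*[(-3)*5 - 16*(-2)]
  = 3*(-68) - 6*(17) + 3*(17) = -255
Dz = 3*[(-3)*5 - 16*(-2)] - (-2)*[(-3)*5 - 16*(-2)] + 6*[(-3)*(-2) - (-3)*(-2)]
  = 3*(17) - (-2)*(17) + 6*(0) = 85
x = Dx/D = -85/85 = -1, y = Dy/D = -255/85 = -3, z = Dz/D = 85/85 = 1
Check eq1: (3)(-1) + (-2)(-3) + (3)(1) = 6 = 6 ✓
Check eq2: (-3)(-1) + (-3)(-3) + (4)(1) = 16 = 16 ✓
Check eq3: (-2)(-1) + (-2)(-3) + (-3)(1) = 5 = 5 ✓

x = -1, y = -3, z = 1


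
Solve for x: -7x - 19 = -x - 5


Starting with: -7x - 19 = -x - 5
Move all x terms to left: (-7 + 1)x = -5 + 19
Simplify: -6x = 14
Divide both sides by -6: x = -7/3

x = -7/3


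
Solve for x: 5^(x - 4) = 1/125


Express both sides with the same base.
1/125 = 5^(-3)
Since the bases match, equate exponents: x - 4 = -3
So x = -3 - (-4) = 1

x = 1


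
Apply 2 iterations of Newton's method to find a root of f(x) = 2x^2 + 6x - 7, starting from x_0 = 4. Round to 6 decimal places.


Newton's method: x_(n+1) = x_n - f(x_n)/f'(x_n)
f(x) = 2x^2 + 6x - 7
f'(x) = 4x + 6

Iteration 1:
  f(4.000000) = 49.000000
  f'(4.000000) = 22.000000
  x_1 = 4.000000 - (49.000000)/(22.000000) = 1.772727

Iteration 2:
  f(1.772727) = 9.921488
  f'(1.772727) = 13.090909
  x_2 = 1.772727 - (9.921488)/(13.090909) = 1.014836

x_2 = 1.014836


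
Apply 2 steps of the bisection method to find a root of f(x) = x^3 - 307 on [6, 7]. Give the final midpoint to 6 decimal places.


f(x) = x^3 - 307
f(6) = -91 < 0
f(7) = 36 > 0

Step 1: midpoint = (6.000000 + 7.000000)/2 = 6.500000
  f(6.500000) = -32.375000
  f(mid) < 0, so root is in [6.500000, 7.000000]

Step 2: midpoint = (6.500000 + 7.000000)/2 = 6.750000
  f(6.750000) = 0.546875
  f(mid) > 0, so root is in [6.500000, 6.750000]

midpoint = 6.750000


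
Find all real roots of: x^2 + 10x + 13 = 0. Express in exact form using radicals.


Using the quadratic formula: x = (-b ± sqrt(b^2 - 4ac)) / (2a)
Here a = 1, b = 10, c = 13
Discriminant = b^2 - 4ac = 10^2 - 4(1)(13) = 100 - 52 = 48
Since discriminant = 48 > 0, there are two real roots.
x = (-10 ± 4*sqrt(3)) / 2
Simplifying: x = -5 ± 2*sqrt(3)
Numerically: x ≈ -1.5359 or x ≈ -8.4641

x = -5 + 2*sqrt(3) or x = -5 - 2*sqrt(3)


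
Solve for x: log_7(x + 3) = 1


Convert to exponential form: x + 3 = 7^1 = 7
x = 7 - 3 = 4
Check: log_7(4 + 3) = log_7(7) = log_7(7) = 1 ✓

x = 4


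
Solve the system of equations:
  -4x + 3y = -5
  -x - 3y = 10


Using Cramer's rule:
Determinant D = (-4)(-3) - (-1)(3) = 12 + 3 = 15
Dx = (-5)(-3) - (10)(3) = 15 - 30 = -15
Dy = (-4)(10) - (-1)(-5) = -40 - 5 = -45
x = Dx/D = -15/15 = -1
y = Dy/D = -45/15 = -3

x = -1, y = -3


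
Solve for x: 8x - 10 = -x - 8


Starting with: 8x - 10 = -x - 8
Move all x terms to left: (8 + 1)x = -8 + 10
Simplify: 9x = 2
Divide both sides by 9: x = 2/9

x = 2/9


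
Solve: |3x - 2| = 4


An absolute value equation |expr| = 4 gives two cases:
Case 1: 3x - 2 = 4
  3x = 6, so x = 2
Case 2: 3x - 2 = -4
  3x = -2, so x = -2/3

x = -2/3, x = 2


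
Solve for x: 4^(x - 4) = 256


Express both sides with the same base.
256 = 4^4
Since the bases match, equate exponents: x - 4 = 4
So x = 4 - (-4) = 8

x = 8


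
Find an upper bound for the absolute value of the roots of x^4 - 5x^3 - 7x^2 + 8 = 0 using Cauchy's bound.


Cauchy's bound: all roots r satisfy |r| <= 1 + max(|a_i/a_n|) for i = 0,...,n-1
where a_n is the leading coefficient.

Coefficients: [1, -5, -7, 0, 8]
Leading coefficient a_n = 1
Ratios |a_i/a_n|: 5, 7, 0, 8
Maximum ratio: 8
Cauchy's bound: |r| <= 1 + 8 = 9

Upper bound = 9


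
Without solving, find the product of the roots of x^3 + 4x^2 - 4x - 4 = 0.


By Vieta's formulas for x^3 + bx^2 + cx + d = 0:
  r1 + r2 + r3 = -b/a = -4
  r1*r2 + r1*r3 + r2*r3 = c/a = -4
  r1*r2*r3 = -d/a = 4


Product = 4


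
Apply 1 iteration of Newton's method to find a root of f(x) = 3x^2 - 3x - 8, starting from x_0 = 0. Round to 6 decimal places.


Newton's method: x_(n+1) = x_n - f(x_n)/f'(x_n)
f(x) = 3x^2 - 3x - 8
f'(x) = 6x - 3

Iteration 1:
  f(0.000000) = -8.000000
  f'(0.000000) = -3.000000
  x_1 = 0.000000 - (-8.000000)/(-3.000000) = -2.666667

x_1 = -2.666667


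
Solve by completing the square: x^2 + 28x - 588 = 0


Start: x^2 + 28x - 588 = 0
Move constant: x^2 + 28x = 588
Half of 28 is 14, squared is 196
Add 196 to both sides: x^2 + 28x + 196 = 784
(x + 14)^2 = 784
x + 14 = ±28
x = -14 + 28 = 14 or x = -14 - 28 = -42

x = -42, x = 14


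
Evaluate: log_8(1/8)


We need the exponent such that 8^? = 1/8
8^(-1) = 1/8^1 = 1/8
Therefore log_8(1/8) = -1

-1


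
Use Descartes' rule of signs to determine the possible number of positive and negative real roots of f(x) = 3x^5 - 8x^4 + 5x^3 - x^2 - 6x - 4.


Descartes' rule of signs:

For positive roots, count sign changes in f(x) = 3x^5 - 8x^4 + 5x^3 - x^2 - 6x - 4:
Signs of coefficients: +, -, +, -, -, -
Number of sign changes: 3
Possible positive real roots: 3, 1

For negative roots, examine f(-x) = -3x^5 - 8x^4 - 5x^3 - x^2 + 6x - 4:
Signs of coefficients: -, -, -, -, +, -
Number of sign changes: 2
Possible negative real roots: 2, 0

Positive roots: 3 or 1; Negative roots: 2 or 0


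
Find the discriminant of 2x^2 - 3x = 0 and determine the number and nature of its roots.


For ax^2 + bx + c = 0, discriminant D = b^2 - 4ac
Here a = 2, b = -3, c = 0
D = (-3)^2 - 4(2)(0) = 9 - 0 = 9

D = 9 > 0 and is a perfect square (sqrt = 3)
The equation has 2 distinct real rational roots.

Discriminant = 9, 2 distinct real rational roots


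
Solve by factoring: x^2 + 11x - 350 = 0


We need two numbers that multiply to -350 and add to 11.
Those numbers are 25 and -14 (since 25 * (-14) = -350 and 25 + (-14) = 11).
So x^2 + 11x - 350 = (x + 25)(x - 14) = 0
Setting each factor to zero: x = -25 or x = 14

x = -25, x = 14


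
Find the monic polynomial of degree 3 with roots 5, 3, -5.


A monic polynomial with roots 5, 3, -5 is:
p(x) = (x - 5)(x - 3)(x + 5)
After multiplying by (x - 5): x - 5
After multiplying by (x - 3): x^2 - 8x + 15
After multiplying by (x + 5): x^3 - 3x^2 - 25x + 75

x^3 - 3x^2 - 25x + 75


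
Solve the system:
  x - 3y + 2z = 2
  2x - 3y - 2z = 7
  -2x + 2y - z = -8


Using Cramer's rule. Expand each determinant along the first row.
D  = 1*[(-3)*(-1) - (-2)*2] - (-3)*[2*(-1) - (-2)*(-2)] + 2*[2*2 - (-3)*(-2)]
  = 1*(7) - (-3)*(-6) + 2*(-2) = -15
Dx = 2*[(-3)*(-1) - (-2)*2] - (-3)*[7*(-1) - (-2)*(-8)] + 2*[7*2 - (-3)*(-8)]
  = 2*(7) - (-3)*(-23) + 2*(-10) = -75
Dy = 1*[7*(-1) - (-2)*(-8)] - 2*[2*(-1) - (-2)*(-2)] + 2*[2*(-8) - 7*(-2)]
  = 1*(-23) - 2*(-6) + 2*(-2) = -15
Dz = 1*[(-3)*(-8) - 7*2] - (-3)*[2*(-8) - 7*(-2)] + 2*[2*2 - (-3)*(-2)]
  = 1*(10) - (-3)*(-2) + 2*(-2) = 0
x = Dx/D = -75/-15 = 5, y = Dy/D = -15/-15 = 1, z = Dz/D = 0/-15 = 0
Check eq1: (1)(5) + (-3)(1) + (2)(0) = 2 = 2 ✓
Check eq2: (2)(5) + (-3)(1) + (-2)(0) = 7 = 7 ✓
Check eq3: (-2)(5) + (2)(1) + (-1)(0) = -8 = -8 ✓

x = 5, y = 1, z = 0


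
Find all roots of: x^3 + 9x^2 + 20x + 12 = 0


Let p(x) = x^3 + 9x^2 + 20x + 12. By the rational root theorem (leading coefficient 1), any rational root is an integer divisor of 12: try ±1, ±2, ... in turn.
Test x = 1: value = 42 ≠ 0.
Test x = -1: value = 0 ✓, so (x + 1) is a factor.
Synthetic division by (x + 1): bring down 1; 1(-1) + 9 = 8; 8(-1) + 20 = 12; 12(-1) + 12 = 0 → quotient x^2 + 8x + 12, remainder 0.
Solve the quadratic x^2 + 8x + 12 = 0: discriminant = 8^2 - 4(1)(12) = 64 - 48 = 16.
sqrt(16) = 4, so x = (-8 ± 4)/2: x = -2 or x = -6.
Collecting all roots found:

x = -6, x = -2, x = -1


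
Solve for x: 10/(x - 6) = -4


Multiply both sides by (x - 6): 10 = -4(x - 6)
Distribute: 10 = -4x + 24
-4x = 10 - 24 = -14
x = 7/2

x = 7/2


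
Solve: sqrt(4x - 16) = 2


Square both sides: 4x - 16 = 2^2 = 4
4x = 4 + 16 = 20
x = 5
Check: sqrt(4*5 - 16) = sqrt(4) = 2 ✓

x = 5


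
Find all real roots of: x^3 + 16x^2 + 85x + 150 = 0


Let p(x) = x^3 + 16x^2 + 85x + 150. By the rational root theorem (leading coefficient 1), any rational root is an integer divisor of 150: try ±1, ±2, ... in turn.
Test x = 1: value = 252 ≠ 0.
Test x = -1: value = 80 ≠ 0.
Test x = 2: value = 392 ≠ 0.
Test x = -2: value = 36 ≠ 0.
Test x = 3: value = 576 ≠ 0.
Test x = -3: value = 12 ≠ 0.
Test x = 5: value = 1100 ≠ 0.
Test x = -5: value = 0 ✓, so (x + 5) is a factor.
Synthetic division by (x + 5): bring down 1; 1(-5) + 16 = 11; 11(-5) + 85 = 30; 30(-5) + 150 = 0 → quotient x^2 + 11x + 30, remainder 0.
Solve the quadratic x^2 + 11x + 30 = 0: discriminant = 11^2 - 4(1)(30) = 121 - 120 = 1.
sqrt(1) = 1, so x = (-11 ± 1)/2: x = -5 or x = -6.

x = -6, x = -5 (multiplicity 2)


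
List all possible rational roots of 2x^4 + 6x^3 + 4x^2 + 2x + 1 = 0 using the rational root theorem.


Rational root theorem: possible roots are ±p/q where:
  p divides the constant term (1): p ∈ {1}
  q divides the leading coefficient (2): q ∈ {1, 2}

All possible rational roots: -1, -1/2, 1/2, 1

-1, -1/2, 1/2, 1


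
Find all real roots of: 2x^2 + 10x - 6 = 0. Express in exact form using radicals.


Using the quadratic formula: x = (-b ± sqrt(b^2 - 4ac)) / (2a)
Here a = 2, b = 10, c = -6
Discriminant = b^2 - 4ac = 10^2 - 4(2)(-6) = 100 + 48 = 148
Since discriminant = 148 > 0, there are two real roots.
x = (-10 ± 2*sqrt(37)) / 4
Simplifying: x = (-5 ± sqrt(37)) / 2
Numerically: x ≈ 0.5414 or x ≈ -5.5414

x = (-5 + sqrt(37)) / 2 or x = (-5 - sqrt(37)) / 2


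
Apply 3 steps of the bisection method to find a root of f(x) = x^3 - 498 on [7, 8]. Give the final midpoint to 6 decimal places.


f(x) = x^3 - 498
f(7) = -155 < 0
f(8) = 14 > 0

Step 1: midpoint = (7.000000 + 8.000000)/2 = 7.500000
  f(7.500000) = -76.125000
  f(mid) < 0, so root is in [7.500000, 8.000000]

Step 2: midpoint = (7.500000 + 8.000000)/2 = 7.750000
  f(7.750000) = -32.515625
  f(mid) < 0, so root is in [7.750000, 8.000000]

Step 3: midpoint = (7.750000 + 8.000000)/2 = 7.875000
  f(7.875000) = -9.626953
  f(mid) < 0, so root is in [7.875000, 8.000000]

midpoint = 7.875000


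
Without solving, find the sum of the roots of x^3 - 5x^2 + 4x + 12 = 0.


By Vieta's formulas for x^3 + bx^2 + cx + d = 0:
  r1 + r2 + r3 = -b/a = 5
  r1*r2 + r1*r3 + r2*r3 = c/a = 4
  r1*r2*r3 = -d/a = -12


Sum = 5


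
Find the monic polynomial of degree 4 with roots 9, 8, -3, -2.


A monic polynomial with roots 9, 8, -3, -2 is:
p(x) = (x - 9)(x - 8)(x + 3)(x + 2)
After multiplying by (x - 9): x - 9
After multiplying by (x - 8): x^2 - 17x + 72
After multiplying by (x + 3): x^3 - 14x^2 + 21x + 216
After multiplying by (x + 2): x^4 - 12x^3 - 7x^2 + 258x + 432

x^4 - 12x^3 - 7x^2 + 258x + 432


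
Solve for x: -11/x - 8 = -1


Subtract -8 from both sides: -11/x = 7
Multiply both sides by x: -11 = 7 * x
Divide by 7: x = -11/7

x = -11/7


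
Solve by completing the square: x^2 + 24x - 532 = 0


Start: x^2 + 24x - 532 = 0
Move constant: x^2 + 24x = 532
Half of 24 is 12, squared is 144
Add 144 to both sides: x^2 + 24x + 144 = 676
(x + 12)^2 = 676
x + 12 = ±26
x = -12 + 26 = 14 or x = -12 - 26 = -38

x = -38, x = 14


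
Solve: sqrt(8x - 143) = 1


Square both sides: 8x - 143 = 1^2 = 1
8x = 1 + 143 = 144
x = 18
Check: sqrt(8*18 - 143) = sqrt(1) = 1 ✓

x = 18


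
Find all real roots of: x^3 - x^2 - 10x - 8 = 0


Let p(x) = x^3 - x^2 - 10x - 8. By the rational root theorem (leading coefficient 1), any rational root is an integer divisor of 8: try ±1, ±2, ... in turn.
Test x = 1: value = -18 ≠ 0.
Test x = -1: value = 0 ✓, so (x + 1) is a factor.
Synthetic division by (x + 1): bring down 1; 1(-1) - 1 = -2; (-2)(-1) - 10 = -8; (-8)(-1) - 8 = 0 → quotient x^2 - 2x - 8, remainder 0.
Solve the quadratic x^2 - 2x - 8 = 0: discriminant = (-2)^2 - 4(1)(-8) = 4 + 32 = 36.
sqrt(36) = 6, so x = (2 ± 6)/2: x = 4 or x = -2.

x = -2, x = -1, x = 4


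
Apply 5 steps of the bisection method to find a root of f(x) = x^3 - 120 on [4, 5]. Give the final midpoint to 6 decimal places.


f(x) = x^3 - 120
f(4) = -56 < 0
f(5) = 5 > 0

Step 1: midpoint = (4.000000 + 5.000000)/2 = 4.500000
  f(4.500000) = -28.875000
  f(mid) < 0, so root is in [4.500000, 5.000000]

Step 2: midpoint = (4.500000 + 5.000000)/2 = 4.750000
  f(4.750000) = -12.828125
  f(mid) < 0, so root is in [4.750000, 5.000000]

Step 3: midpoint = (4.750000 + 5.000000)/2 = 4.875000
  f(4.875000) = -4.142578
  f(mid) < 0, so root is in [4.875000, 5.000000]

Step 4: midpoint = (4.875000 + 5.000000)/2 = 4.937500
  f(4.937500) = 0.370850
  f(mid) > 0, so root is in [4.875000, 4.937500]

Step 5: midpoint = (4.875000 + 4.937500)/2 = 4.906250
  f(4.906250) = -1.900238
  f(mid) < 0, so root is in [4.906250, 4.937500]

midpoint = 4.906250


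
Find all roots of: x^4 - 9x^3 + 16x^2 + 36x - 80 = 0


Let p(x) = x^4 - 9x^3 + 16x^2 + 36x - 80. By the rational root theorem (leading coefficient 1), any rational root is an integer divisor of 80: try ±1, ±2, ... in turn.
Test x = 1: value = -36 ≠ 0.
Test x = -1: value = -90 ≠ 0.
Test x = 2: value = 0 ✓, so (x - 2) is a factor.
Synthetic division by (x - 2): bring down 1; 1(2) - 9 = -7; (-7)(2) + 16 = 2; 2(2) + 36 = 40; 40(2) - 80 = 0 → quotient x^3 - 7x^2 + 2x + 40, remainder 0.
Continue with the quotient x^3 - 7x^2 + 2x + 40 (candidates must divide 40; re-test x = 2 first in case it repeats).
Test x = 2: value = 24 ≠ 0.
Test x = -2: value = 0 ✓, so (x + 2) is a factor.
Synthetic division by (x + 2): bring down 1; 1(-2) - 7 = -9; (-9)(-2) + 2 = 20; 20(-2) + 40 = 0 → quotient x^2 - 9x + 20, remainder 0.
Solve the quadratic x^2 - 9x + 20 = 0: discriminant = (-9)^2 - 4(1)(20) = 81 - 80 = 1.
sqrt(1) = 1, so x = (9 ± 1)/2: x = 5 or x = 4.
Collecting all roots found:

x = -2, x = 2, x = 4, x = 5


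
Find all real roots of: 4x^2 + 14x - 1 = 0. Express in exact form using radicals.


Using the quadratic formula: x = (-b ± sqrt(b^2 - 4ac)) / (2a)
Here a = 4, b = 14, c = -1
Discriminant = b^2 - 4ac = 14^2 - 4(4)(-1) = 196 + 16 = 212
Since discriminant = 212 > 0, there are two real roots.
x = (-14 ± 2*sqrt(53)) / 8
Simplifying: x = (-7 ± sqrt(53)) / 4
Numerically: x ≈ 0.0700 or x ≈ -3.5700

x = (-7 + sqrt(53)) / 4 or x = (-7 - sqrt(53)) / 4


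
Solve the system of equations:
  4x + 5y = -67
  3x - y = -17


Using Cramer's rule:
Determinant D = (4)(-1) - (3)(5) = -4 - 15 = -19
Dx = (-67)(-1) - (-17)(5) = 67 + 85 = 152
Dy = (4)(-17) - (3)(-67) = -68 + 201 = 133
x = Dx/D = 152/-19 = -8
y = Dy/D = 133/-19 = -7

x = -8, y = -7


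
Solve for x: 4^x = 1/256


Express both sides with the same base.
1/256 = 4^(-4)
Since the bases match: x = -4

x = -4


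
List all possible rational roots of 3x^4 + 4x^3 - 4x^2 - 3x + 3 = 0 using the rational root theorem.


Rational root theorem: possible roots are ±p/q where:
  p divides the constant term (3): p ∈ {1, 3}
  q divides the leading coefficient (3): q ∈ {1, 3}

All possible rational roots: -3, -1, -1/3, 1/3, 1, 3

-3, -1, -1/3, 1/3, 1, 3


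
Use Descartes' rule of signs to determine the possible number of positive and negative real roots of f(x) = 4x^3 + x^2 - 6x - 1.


Descartes' rule of signs:

For positive roots, count sign changes in f(x) = 4x^3 + x^2 - 6x - 1:
Signs of coefficients: +, +, -, -
Number of sign changes: 1
Possible positive real roots: 1

For negative roots, examine f(-x) = -4x^3 + x^2 + 6x - 1:
Signs of coefficients: -, +, +, -
Number of sign changes: 2
Possible negative real roots: 2, 0

Positive roots: 1; Negative roots: 2 or 0


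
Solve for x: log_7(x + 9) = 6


Convert to exponential form: x + 9 = 7^6 = 117649
x = 117649 - 9 = 117640
Check: log_7(117640 + 9) = log_7(117649) = log_7(117649) = 6 ✓

x = 117640


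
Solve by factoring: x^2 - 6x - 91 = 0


We need two numbers that multiply to -91 and add to -6.
Those numbers are -13 and 7 (since (-13) * 7 = -91 and (-13) + 7 = -6).
So x^2 - 6x - 91 = (x - 13)(x + 7) = 0
Setting each factor to zero: x = 13 or x = -7

x = -7, x = 13


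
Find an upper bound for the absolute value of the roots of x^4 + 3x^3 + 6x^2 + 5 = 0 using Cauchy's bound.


Cauchy's bound: all roots r satisfy |r| <= 1 + max(|a_i/a_n|) for i = 0,...,n-1
where a_n is the leading coefficient.

Coefficients: [1, 3, 6, 0, 5]
Leading coefficient a_n = 1
Ratios |a_i/a_n|: 3, 6, 0, 5
Maximum ratio: 6
Cauchy's bound: |r| <= 1 + 6 = 7

Upper bound = 7


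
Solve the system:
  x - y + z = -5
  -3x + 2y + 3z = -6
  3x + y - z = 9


Using Cramer's rule. Expand each determinant along the first row.
D  = 1*[2*(-1) - 3*1] - (-1)*[(-3)*(-1) - 3*3] + 1*[(-3)*1 - 2*3]
  = 1*(-5) - (-1)*(-6) + 1*(-9) = -20
Dx = (-5)*[2*(-1) - 3*1] - (-1)*[(-6)*(-1) - 3*9] + 1*[(-6)*1 - 2*9]
  = (-5)*(-5) - (-1)*(-21) + 1*(-24) = -20
Dy = 1*[(-6)*(-1) - 3*9] - (-5)*[(-3)*(-1) - 3*3] + 1*[(-3)*9 - (-6)*3]
  = 1*(-21) - (-5)*(-6) + 1*(-9) = -60
Dz = 1*[2*9 - (-6)*1] - (-1)*[(-3)*9 - (-6)*3] + (-5)*[(-3)*1 - 2*3]
  = 1*(24) - (-1)*(-9) + (-5)*(-9) = 60
x = Dx/D = -20/-20 = 1, y = Dy/D = -60/-20 = 3, z = Dz/D = 60/-20 = -3
Check eq1: (1)(1) + (-1)(3) + (1)(-3) = -5 = -5 ✓
Check eq2: (-3)(1) + (2)(3) + (3)(-3) = -6 = -6 ✓
Check eq3: (3)(1) + (1)(3) + (-1)(-3) = 9 = 9 ✓

x = 1, y = 3, z = -3


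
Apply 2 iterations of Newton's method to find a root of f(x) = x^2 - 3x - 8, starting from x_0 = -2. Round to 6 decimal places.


Newton's method: x_(n+1) = x_n - f(x_n)/f'(x_n)
f(x) = x^2 - 3x - 8
f'(x) = 2x - 3

Iteration 1:
  f(-2.000000) = 2.000000
  f'(-2.000000) = -7.000000
  x_1 = -2.000000 - (2.000000)/(-7.000000) = -1.714286

Iteration 2:
  f(-1.714286) = 0.081633
  f'(-1.714286) = -6.428571
  x_2 = -1.714286 - (0.081633)/(-6.428571) = -1.701587

x_2 = -1.701587


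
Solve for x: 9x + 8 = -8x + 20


Starting with: 9x + 8 = -8x + 20
Move all x terms to left: (9 + 8)x = 20 - 8
Simplify: 17x = 12
Divide both sides by 17: x = 12/17

x = 12/17


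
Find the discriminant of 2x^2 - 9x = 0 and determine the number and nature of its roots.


For ax^2 + bx + c = 0, discriminant D = b^2 - 4ac
Here a = 2, b = -9, c = 0
D = (-9)^2 - 4(2)(0) = 81 - 0 = 81

D = 81 > 0 and is a perfect square (sqrt = 9)
The equation has 2 distinct real rational roots.

Discriminant = 81, 2 distinct real rational roots


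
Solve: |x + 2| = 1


An absolute value equation |expr| = 1 gives two cases:
Case 1: x + 2 = 1
  x = -1, so x = -1
Case 2: x + 2 = -1
  x = -3, so x = -3

x = -3, x = -1


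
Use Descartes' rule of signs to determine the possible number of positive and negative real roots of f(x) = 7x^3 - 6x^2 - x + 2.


Descartes' rule of signs:

For positive roots, count sign changes in f(x) = 7x^3 - 6x^2 - x + 2:
Signs of coefficients: +, -, -, +
Number of sign changes: 2
Possible positive real roots: 2, 0

For negative roots, examine f(-x) = -7x^3 - 6x^2 + x + 2:
Signs of coefficients: -, -, +, +
Number of sign changes: 1
Possible negative real roots: 1

Positive roots: 2 or 0; Negative roots: 1


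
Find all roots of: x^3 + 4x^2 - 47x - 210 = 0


Let p(x) = x^3 + 4x^2 - 47x - 210. By the rational root theorem (leading coefficient 1), any rational root is an integer divisor of 210: try ±1, ±2, ... in turn.
Test x = 1: value = -252 ≠ 0.
Test x = -1: value = -160 ≠ 0.
Test x = 2: value = -280 ≠ 0.
Test x = -2: value = -108 ≠ 0.
Test x = 3: value = -288 ≠ 0.
Test x = -3: value = -60 ≠ 0.
Test x = 5: value = -220 ≠ 0.
Test x = -5: value = 0 ✓, so (x + 5) is a factor.
Synthetic division by (x + 5): bring down 1; 1(-5) + 4 = -1; (-1)(-5) - 47 = -42; (-42)(-5) - 210 = 0 → quotient x^2 - x - 42, remainder 0.
Solve the quadratic x^2 - x - 42 = 0: discriminant = (-1)^2 - 4(1)(-42) = 1 + 168 = 169.
sqrt(169) = 13, so x = (1 ± 13)/2: x = 7 or x = -6.
Collecting all roots found:

x = -6, x = -5, x = 7


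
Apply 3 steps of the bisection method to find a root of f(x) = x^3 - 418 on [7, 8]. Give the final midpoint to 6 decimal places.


f(x) = x^3 - 418
f(7) = -75 < 0
f(8) = 94 > 0

Step 1: midpoint = (7.000000 + 8.000000)/2 = 7.500000
  f(7.500000) = 3.875000
  f(mid) > 0, so root is in [7.000000, 7.500000]

Step 2: midpoint = (7.000000 + 7.500000)/2 = 7.250000
  f(7.250000) = -36.921875
  f(mid) < 0, so root is in [7.250000, 7.500000]

Step 3: midpoint = (7.250000 + 7.500000)/2 = 7.375000
  f(7.375000) = -16.869141
  f(mid) < 0, so root is in [7.375000, 7.500000]

midpoint = 7.375000


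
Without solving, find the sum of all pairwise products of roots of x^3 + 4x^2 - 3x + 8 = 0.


By Vieta's formulas for x^3 + bx^2 + cx + d = 0:
  r1 + r2 + r3 = -b/a = -4
  r1*r2 + r1*r3 + r2*r3 = c/a = -3
  r1*r2*r3 = -d/a = -8


Sum of pairwise products = -3


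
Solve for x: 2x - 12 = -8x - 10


Starting with: 2x - 12 = -8x - 10
Move all x terms to left: (2 + 8)x = -10 + 12
Simplify: 10x = 2
Divide both sides by 10: x = 1/5

x = 1/5


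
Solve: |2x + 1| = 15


An absolute value equation |expr| = 15 gives two cases:
Case 1: 2x + 1 = 15
  2x = 14, so x = 7
Case 2: 2x + 1 = -15
  2x = -16, so x = -8

x = -8, x = 7


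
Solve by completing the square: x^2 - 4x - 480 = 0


Start: x^2 - 4x - 480 = 0
Move constant: x^2 - 4x = 480
Half of -4 is -2, squared is 4
Add 4 to both sides: x^2 - 4x + 4 = 484
(x - 2)^2 = 484
x - 2 = ±22
x = 2 + 22 = 24 or x = 2 - 22 = -20

x = -20, x = 24


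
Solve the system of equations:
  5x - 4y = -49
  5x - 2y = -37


Using Cramer's rule:
Determinant D = (5)(-2) - (5)(-4) = -10 + 20 = 10
Dx = (-49)(-2) - (-37)(-4) = 98 - 148 = -50
Dy = (5)(-37) - (5)(-49) = -185 + 245 = 60
x = Dx/D = -50/10 = -5
y = Dy/D = 60/10 = 6

x = -5, y = 6


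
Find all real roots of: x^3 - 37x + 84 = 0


Let p(x) = x^3 - 37x + 84. By the rational root theorem (leading coefficient 1), any rational root is an integer divisor of 84: try ±1, ±2, ... in turn.
Test x = 1: value = 48 ≠ 0.
Test x = -1: value = 120 ≠ 0.
Test x = 2: value = 18 ≠ 0.
Test x = -2: value = 150 ≠ 0.
Test x = 3: value = 0 ✓, so (x - 3) is a factor.
Synthetic division by (x - 3): bring down 1; 1(3) + 0 = 3; 3(3) - 37 = -28; (-28)(3) + 84 = 0 → quotient x^2 + 3x - 28, remainder 0.
Solve the quadratic x^2 + 3x - 28 = 0: discriminant = 3^2 - 4(1)(-28) = 9 + 112 = 121.
sqrt(121) = 11, so x = (-3 ± 11)/2: x = 4 or x = -7.

x = -7, x = 3, x = 4


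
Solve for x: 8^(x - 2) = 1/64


Express both sides with the same base.
1/64 = 8^(-2)
Since the bases match, equate exponents: x - 2 = -2
So x = -2 - (-2) = 0

x = 0


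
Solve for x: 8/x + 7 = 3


Subtract 7 from both sides: 8/x = -4
Multiply both sides by x: 8 = -4 * x
Divide by -4: x = -2

x = -2


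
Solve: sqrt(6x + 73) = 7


Square both sides: 6x + 73 = 7^2 = 49
6x = 49 - 73 = -24
x = -4
Check: sqrt(6*(-4) + 73) = sqrt(49) = 7 ✓

x = -4


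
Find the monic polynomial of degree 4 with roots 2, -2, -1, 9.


A monic polynomial with roots 2, -2, -1, 9 is:
p(x) = (x - 2)(x + 2)(x + 1)(x - 9)
After multiplying by (x - 2): x - 2
After multiplying by (x + 2): x^2 - 4
After multiplying by (x + 1): x^3 + x^2 - 4x - 4
After multiplying by (x - 9): x^4 - 8x^3 - 13x^2 + 32x + 36

x^4 - 8x^3 - 13x^2 + 32x + 36


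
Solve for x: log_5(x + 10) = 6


Convert to exponential form: x + 10 = 5^6 = 15625
x = 15625 - 10 = 15615
Check: log_5(15615 + 10) = log_5(15625) = log_5(15625) = 6 ✓

x = 15615


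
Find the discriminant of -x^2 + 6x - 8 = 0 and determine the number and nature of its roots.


For ax^2 + bx + c = 0, discriminant D = b^2 - 4ac
Here a = -1, b = 6, c = -8
D = (6)^2 - 4(-1)(-8) = 36 - 32 = 4

D = 4 > 0 and is a perfect square (sqrt = 2)
The equation has 2 distinct real rational roots.

Discriminant = 4, 2 distinct real rational roots


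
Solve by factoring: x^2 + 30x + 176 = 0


We need two numbers that multiply to 176 and add to 30.
Those numbers are 8 and 22 (since 8 * 22 = 176 and 8 + 22 = 30).
So x^2 + 30x + 176 = (x + 8)(x + 22) = 0
Setting each factor to zero: x = -8 or x = -22

x = -22, x = -8


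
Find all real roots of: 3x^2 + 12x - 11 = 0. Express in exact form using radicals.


Using the quadratic formula: x = (-b ± sqrt(b^2 - 4ac)) / (2a)
Here a = 3, b = 12, c = -11
Discriminant = b^2 - 4ac = 12^2 - 4(3)(-11) = 144 + 132 = 276
Since discriminant = 276 > 0, there are two real roots.
x = (-12 ± 2*sqrt(69)) / 6
Simplifying: x = (-6 ± sqrt(69)) / 3
Numerically: x ≈ 0.7689 or x ≈ -4.7689

x = (-6 + sqrt(69)) / 3 or x = (-6 - sqrt(69)) / 3


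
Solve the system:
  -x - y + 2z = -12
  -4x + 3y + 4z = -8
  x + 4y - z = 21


Using Cramer's rule. Expand each determinant along the first row.
D  = (-1)*[3*(-1) - 4*4] - (-1)*[(-4)*(-1) - 4*1] + 2*[(-4)*4 - 3*1]
  = (-1)*(-19) - (-1)*(0) + 2*(-19) = -19
Dx = (-12)*[3*(-1) - 4*4] - (-1)*[(-8)*(-1) - 4*21] + 2*[(-8)*4 - 3*21]
  = (-12)*(-19) - (-1)*(-76) + 2*(-95) = -38
Dy = (-1)*[(-8)*(-1) - 4*21] - (-12)*[(-4)*(-1) - 4*1] + 2*[(-4)*21 - (-8)*1]
  = (-1)*(-76) - (-12)*(0) + 2*(-76) = -76
Dz = (-1)*[3*21 - (-8)*4] - (-1)*[(-4)*21 - (-8)*1] + (-12)*[(-4)*4 - 3*1]
  = (-1)*(95) - (-1)*(-76) + (-12)*(-19) = 57
x = Dx/D = -38/-19 = 2, y = Dy/D = -76/-19 = 4, z = Dz/D = 57/-19 = -3
Check eq1: (-1)(2) + (-1)(4) + (2)(-3) = -12 = -12 ✓
Check eq2: (-4)(2) + (3)(4) + (4)(-3) = -8 = -8 ✓
Check eq3: (1)(2) + (4)(4) + (-1)(-3) = 21 = 21 ✓

x = 2, y = 4, z = -3


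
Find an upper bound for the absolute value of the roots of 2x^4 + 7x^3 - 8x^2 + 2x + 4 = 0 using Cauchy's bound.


Cauchy's bound: all roots r satisfy |r| <= 1 + max(|a_i/a_n|) for i = 0,...,n-1
where a_n is the leading coefficient.

Coefficients: [2, 7, -8, 2, 4]
Leading coefficient a_n = 2
Ratios |a_i/a_n|: 7/2, 4, 1, 2
Maximum ratio: 4
Cauchy's bound: |r| <= 1 + 4 = 5

Upper bound = 5


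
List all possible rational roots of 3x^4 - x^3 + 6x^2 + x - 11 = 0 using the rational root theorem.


Rational root theorem: possible roots are ±p/q where:
  p divides the constant term (-11): p ∈ {1, 11}
  q divides the leading coefficient (3): q ∈ {1, 3}

All possible rational roots: -11, -11/3, -1, -1/3, 1/3, 1, 11/3, 11

-11, -11/3, -1, -1/3, 1/3, 1, 11/3, 11


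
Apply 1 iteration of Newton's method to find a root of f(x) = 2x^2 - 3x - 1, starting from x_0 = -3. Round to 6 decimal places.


Newton's method: x_(n+1) = x_n - f(x_n)/f'(x_n)
f(x) = 2x^2 - 3x - 1
f'(x) = 4x - 3

Iteration 1:
  f(-3.000000) = 26.000000
  f'(-3.000000) = -15.000000
  x_1 = -3.000000 - (26.000000)/(-15.000000) = -1.266667

x_1 = -1.266667


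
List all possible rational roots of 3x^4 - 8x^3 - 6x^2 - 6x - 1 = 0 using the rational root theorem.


Rational root theorem: possible roots are ±p/q where:
  p divides the constant term (-1): p ∈ {1}
  q divides the leading coefficient (3): q ∈ {1, 3}

All possible rational roots: -1, -1/3, 1/3, 1

-1, -1/3, 1/3, 1


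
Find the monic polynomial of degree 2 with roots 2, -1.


A monic polynomial with roots 2, -1 is:
p(x) = (x - 2)(x + 1)
After multiplying by (x - 2): x - 2
After multiplying by (x + 1): x^2 - x - 2

x^2 - x - 2


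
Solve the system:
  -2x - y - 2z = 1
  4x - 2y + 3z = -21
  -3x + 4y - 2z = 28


Using Cramer's rule. Expand each determinant along the first row.
D  = (-2)*[(-2)*(-2) - 3*4] - (-1)*[4*(-2) - 3*(-3)] + (-2)*[4*4 - (-2)*(-3)]
  = (-2)*(-8) - (-1)*(1) + (-2)*(10) = -3
Dx = 1*[(-2)*(-2) - 3*4] - (-1)*[(-21)*(-2) - 3*28] + (-2)*[(-21)*4 - (-2)*28]
  = 1*(-8) - (-1)*(-42) + (-2)*(-28) = 6
Dy = (-2)*[(-21)*(-2) - 3*28] - 1*[4*(-2) - 3*(-3)] + (-2)*[4*28 - (-21)*(-3)]
  = (-2)*(-42) - 1*(1) + (-2)*(49) = -15
Dz = (-2)*[(-2)*28 - (-21)*4] - (-1)*[4*28 - (-21)*(-3)] + 1*[4*4 - (-2)*(-3)]
  = (-2)*(28) - (-1)*(49) + 1*(10) = 3
x = Dx/D = 6/-3 = -2, y = Dy/D = -15/-3 = 5, z = Dz/D = 3/-3 = -1
Check eq1: (-2)(-2) + (-1)(5) + (-2)(-1) = 1 = 1 ✓
Check eq2: (4)(-2) + (-2)(5) + (3)(-1) = -21 = -21 ✓
Check eq3: (-3)(-2) + (4)(5) + (-2)(-1) = 28 = 28 ✓

x = -2, y = 5, z = -1


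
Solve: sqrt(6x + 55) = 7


Square both sides: 6x + 55 = 7^2 = 49
6x = 49 - 55 = -6
x = -1
Check: sqrt(6*(-1) + 55) = sqrt(49) = 7 ✓

x = -1


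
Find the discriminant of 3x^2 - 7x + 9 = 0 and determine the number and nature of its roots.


For ax^2 + bx + c = 0, discriminant D = b^2 - 4ac
Here a = 3, b = -7, c = 9
D = (-7)^2 - 4(3)(9) = 49 - 108 = -59

D = -59 < 0
The equation has no real roots (2 complex conjugate roots).

Discriminant = -59, no real roots (2 complex conjugate roots)


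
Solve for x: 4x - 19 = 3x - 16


Starting with: 4x - 19 = 3x - 16
Move all x terms to left: (4 - 3)x = -16 + 19
Simplify: x = 3
Divide both sides by 1: x = 3

x = 3


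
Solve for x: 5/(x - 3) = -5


Multiply both sides by (x - 3): 5 = -5(x - 3)
Distribute: 5 = -5x + 15
-5x = 5 - 15 = -10
x = 2

x = 2


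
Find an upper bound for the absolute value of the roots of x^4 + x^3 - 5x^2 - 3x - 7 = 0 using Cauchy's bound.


Cauchy's bound: all roots r satisfy |r| <= 1 + max(|a_i/a_n|) for i = 0,...,n-1
where a_n is the leading coefficient.

Coefficients: [1, 1, -5, -3, -7]
Leading coefficient a_n = 1
Ratios |a_i/a_n|: 1, 5, 3, 7
Maximum ratio: 7
Cauchy's bound: |r| <= 1 + 7 = 8

Upper bound = 8


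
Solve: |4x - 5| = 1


An absolute value equation |expr| = 1 gives two cases:
Case 1: 4x - 5 = 1
  4x = 6, so x = 3/2
Case 2: 4x - 5 = -1
  4x = 4, so x = 1

x = 1, x = 3/2


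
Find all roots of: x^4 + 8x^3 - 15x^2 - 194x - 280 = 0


Let p(x) = x^4 + 8x^3 - 15x^2 - 194x - 280. By the rational root theorem (leading coefficient 1), any rational root is an integer divisor of 280: try ±1, ±2, ... in turn.
Test x = 1: value = -480 ≠ 0.
Test x = -1: value = -108 ≠ 0.
Test x = 2: value = -648 ≠ 0.
Test x = -2: value = 0 ✓, so (x + 2) is a factor.
Synthetic division by (x + 2): bring down 1; 1(-2) + 8 = 6; 6(-2) - 15 = -27; (-27)(-2) - 194 = -140; (-140)(-2) - 280 = 0 → quotient x^3 + 6x^2 - 27x - 140, remainder 0.
Continue with the quotient x^3 + 6x^2 - 27x - 140 (candidates must divide 140; re-test x = -2 first in case it repeats).
Test x = -2: value = -70 ≠ 0.
Test x = 4: value = -88 ≠ 0.
Test x = -4: value = 0 ✓, so (x + 4) is a factor.
Synthetic division by (x + 4): bring down 1; 1(-4) + 6 = 2; 2(-4) - 27 = -35; (-35)(-4) - 140 = 0 → quotient x^2 + 2x - 35, remainder 0.
Solve the quadratic x^2 + 2x - 35 = 0: discriminant = 2^2 - 4(1)(-35) = 4 + 140 = 144.
sqrt(144) = 12, so x = (-2 ± 12)/2: x = 5 or x = -7.
Collecting all roots found:

x = -7, x = -4, x = -2, x = 5
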